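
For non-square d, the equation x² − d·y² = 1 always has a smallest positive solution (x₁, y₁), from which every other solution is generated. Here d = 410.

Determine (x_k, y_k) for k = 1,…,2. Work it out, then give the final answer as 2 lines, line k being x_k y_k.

d=410: √d = [20; 4,40] (ℓ=2, even), read p_1/q_1
i=0: a=20 ⇒ p=20, q=1
i=1: a=4 ⇒ p=81, q=4
→ (81, 4).  Check: 81²=6561, 410·4²=6560, difference 1.
n=2: (81,4)∘(81,4) = (81·81+410·4·4, 81·4+4·81) = (13121,648)

81 4
13121 648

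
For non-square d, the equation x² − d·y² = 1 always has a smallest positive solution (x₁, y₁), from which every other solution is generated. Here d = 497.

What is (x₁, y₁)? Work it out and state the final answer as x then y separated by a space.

√497 = [22; 3,2,2,5,6,5,2,2,3,44, …], period ℓ=10 (even) → k=9
k=0  a_k=22  p_k/q_k = 22/1
…
k=2  a_k=2  p_k/q_k = 156/7
…
k=4  a_k=5  p_k/q_k = 2051/92
…
k=6  a_k=5  p_k/q_k = 65476/2937
k=7  a_k=2  p_k/q_k = 143637/6443
k=8  a_k=2  p_k/q_k = 352750/15823
k=9  a_k=3  p_k/q_k = 1201887/53912
fundamental: x₁=1201887, y₁=53912  (since 1444532360769 − 497·2906503744 = 1)

1201887 53912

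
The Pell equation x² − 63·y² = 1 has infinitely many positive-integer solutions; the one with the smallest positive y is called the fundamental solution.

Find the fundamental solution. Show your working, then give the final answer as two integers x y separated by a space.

8 1

√63 → a₀=7, period (1,14); ℓ=2 even so k=1
step 0: (7, 1)  from 7·(1,0) + (0,1)
step 1: (8, 1)  from 1·(7,1) + (1,0)
fundamental: x₁=8, y₁=1  (since 64 − 63·1 = 1)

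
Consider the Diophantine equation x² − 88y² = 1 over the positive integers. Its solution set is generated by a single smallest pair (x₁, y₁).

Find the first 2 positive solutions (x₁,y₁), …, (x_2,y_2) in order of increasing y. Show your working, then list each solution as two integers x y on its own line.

197 21
77617 8274

√88 = [9; 2,1,1,1,2,18, …], period ℓ=6 (even) → k=5
i=0: a=9 ⇒ p=9, q=1
…
i=3: a=1 ⇒ p=47, q=5
i=4: a=1 ⇒ p=75, q=8
i=5: a=2 ⇒ p=197, q=21
(x₁, y₁) = (197, 21);  197² − 88·21² = 1 ✓
k=2:  x_2 = 197·197+88·21·21 = 77617,  y_2 = 197·21+21·197 = 8274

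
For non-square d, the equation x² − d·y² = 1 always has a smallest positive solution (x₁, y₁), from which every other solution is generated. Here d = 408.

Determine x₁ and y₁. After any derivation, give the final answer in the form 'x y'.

101 5

[20; 5,40] for √408; ℓ=2 ⇒ convergent index 1
step 0: (20, 1)  from 20·(1,0) + (0,1)
step 1: (101, 5)  from 5·(20,1) + (1,0)
→ (101, 5).  Check: 101²=10201, 408·5²=10200, difference 1.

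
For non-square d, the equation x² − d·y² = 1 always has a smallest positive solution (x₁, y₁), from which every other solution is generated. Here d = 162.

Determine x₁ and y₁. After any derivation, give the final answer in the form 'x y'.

19601 1540

d=162: √d = [12; 1,2,1,2,12,2,1,2,1,24] (ℓ=10, even), read p_9/q_9
i=0: a=12 ⇒ p=12, q=1
…
i=3: a=1 ⇒ p=51, q=4
i=4: a=2 ⇒ p=140, q=11
…
i=6: a=2 ⇒ p=3602, q=283
i=7: a=1 ⇒ p=5333, q=419
i=8: a=2 ⇒ p=14268, q=1121
i=9: a=1 ⇒ p=19601, q=1540
fundamental: x₁=19601, y₁=1540  (since 384199201 − 162·2371600 = 1)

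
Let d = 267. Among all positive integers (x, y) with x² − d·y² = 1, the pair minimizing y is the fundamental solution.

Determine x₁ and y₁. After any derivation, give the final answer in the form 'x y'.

[16; 2,1,15,1,2,32] for √267; ℓ=6 ⇒ convergent index 5
a_0=16:  p_0=16·1+0=16,  q_0=16·0+1=1
a_1=2:  p_1=2·16+1=33,  q_1=2·1+0=2
a_2=1:  p_2=1·33+16=49,  q_2=1·2+1=3
a_3=15:  p_3=15·49+33=768,  q_3=15·3+2=47
a_4=1:  p_4=1·768+49=817,  q_4=1·47+3=50
a_5=2:  p_5=2·817+768=2402,  q_5=2·50+47=147
fundamental: x₁=2402, y₁=147  (since 5769604 − 267·21609 = 1)

2402 147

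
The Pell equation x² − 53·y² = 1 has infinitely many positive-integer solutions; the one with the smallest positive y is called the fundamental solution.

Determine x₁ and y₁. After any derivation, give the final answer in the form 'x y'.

66249 9100

[7; 3,1,1,3,14] for √53; ℓ=5 ⇒ convergent index 9
i=0: a=7 ⇒ p=7, q=1
…
i=2: a=1 ⇒ p=29, q=4
…
i=4: a=3 ⇒ p=182, q=25
…
i=8: a=1 ⇒ p=18557, q=2549
i=9: a=3 ⇒ p=66249, q=9100
→ (66249, 9100).  Check: 66249²=4388930001, 53·9100²=4388930000, difference 1.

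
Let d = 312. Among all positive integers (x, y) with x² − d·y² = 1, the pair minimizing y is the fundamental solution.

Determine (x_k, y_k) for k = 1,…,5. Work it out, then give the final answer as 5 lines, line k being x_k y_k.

d=312: √d = [17; 1,1,1,34] (ℓ=4, even), read p_3/q_3
a_0=17:  p_0=17·1+0=17,  q_0=17·0+1=1
…
a_2=1:  p_2=1·18+17=35,  q_2=1·1+1=2
a_3=1:  p_3=1·35+18=53,  q_3=1·2+1=3
fundamental: x₁=53, y₁=3  (since 2809 − 312·9 = 1)
(x_2, y_2) = (53·53 + 312·3·3, 53·3 + 3·53) = (5617, 318)
(x_3, y_3) = (53·5617 + 312·3·318, 53·318 + 3·5617) = (595349, 33705)
(x_4, y_4) = (53·595349 + 312·3·33705, 53·33705 + 3·595349) = (63101377, 3572412)
(x_5, y_5) = (53·63101377 + 312·3·3572412, 53·3572412 + 3·63101377) = (6688150613, 378641967)

53 3
5617 318
595349 33705
63101377 3572412
6688150613 378641967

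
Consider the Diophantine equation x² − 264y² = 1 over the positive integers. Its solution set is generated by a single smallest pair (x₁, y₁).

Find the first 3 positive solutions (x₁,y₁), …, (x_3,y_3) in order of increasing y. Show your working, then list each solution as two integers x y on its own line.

65 4
8449 520
1098305 67596

√264 = [16; 4,32, …], period ℓ=2 (even) → k=1
a_0=16:  p_0=16·1+0=16,  q_0=16·0+1=1
a_1=4:  p_1=4·16+1=65,  q_1=4·1+0=4
(x₁, y₁) = (65, 4);  65² − 264·4² = 1 ✓
n=2: (65,4)∘(65,4) = (65·65+264·4·4, 65·4+4·65) = (8449,520)
n=3: (8449,520)∘(65,4) = (65·8449+264·4·520, 65·520+4·8449) = (1098305,67596)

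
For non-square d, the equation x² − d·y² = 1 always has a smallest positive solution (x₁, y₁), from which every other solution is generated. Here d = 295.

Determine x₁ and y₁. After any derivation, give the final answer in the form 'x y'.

√295 = [17; 5,1,2,3,2,6,2,3,2,1,5,34, …], period ℓ=12 (even) → k=11
i=0: a=17 ⇒ p=17, q=1
i=1: a=5 ⇒ p=86, q=5
i=2: a=1 ⇒ p=103, q=6
i=3: a=2 ⇒ p=292, q=17
i=4: a=3 ⇒ p=979, q=57
i=5: a=2 ⇒ p=2250, q=131
i=6: a=6 ⇒ p=14479, q=843
i=7: a=2 ⇒ p=31208, q=1817
i=8: a=3 ⇒ p=108103, q=6294
i=9: a=2 ⇒ p=247414, q=14405
i=10: a=1 ⇒ p=355517, q=20699
i=11: a=5 ⇒ p=2024999, q=117900
(x₁, y₁) = (2024999, 117900);  2024999² − 295·117900² = 1 ✓

2024999 117900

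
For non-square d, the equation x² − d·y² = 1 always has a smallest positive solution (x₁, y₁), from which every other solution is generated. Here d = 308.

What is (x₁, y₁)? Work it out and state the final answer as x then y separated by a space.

[17; 1,1,4,1,1,34] for √308; ℓ=6 ⇒ convergent index 5
a_0=17:  p_0=17·1+0=17,  q_0=17·0+1=1
…
a_2=1:  p_2=1·18+17=35,  q_2=1·1+1=2
…
a_4=1:  p_4=1·158+35=193,  q_4=1·9+2=11
a_5=1:  p_5=1·193+158=351,  q_5=1·11+9=20
→ (351, 20).  Check: 351²=123201, 308·20²=123200, difference 1.

351 20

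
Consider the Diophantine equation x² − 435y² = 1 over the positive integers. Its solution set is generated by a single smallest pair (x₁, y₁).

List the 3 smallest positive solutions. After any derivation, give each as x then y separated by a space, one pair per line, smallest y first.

d=435: √d = [20; 1,5,1,40] (ℓ=4, even), read p_3/q_3
i=0: a=20 ⇒ p=20, q=1
i=1: a=1 ⇒ p=21, q=1
i=2: a=5 ⇒ p=125, q=6
i=3: a=1 ⇒ p=146, q=7
fundamental: x₁=146, y₁=7  (since 21316 − 435·49 = 1)
(146+7√435)^2 = 42631 + 2044√435
(146+7√435)^3 = 12448106 + 596841√435

146 7
42631 2044
12448106 596841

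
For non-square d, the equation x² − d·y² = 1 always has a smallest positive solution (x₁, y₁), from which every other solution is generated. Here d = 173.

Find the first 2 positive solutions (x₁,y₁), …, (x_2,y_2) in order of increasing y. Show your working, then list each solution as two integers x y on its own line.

2499849 190060
12498490045601 950242601880

[13; 6,1,1,6,26] for √173; ℓ=5 ⇒ convergent index 9
i=0: a=13 ⇒ p=13, q=1
…
i=4: a=6 ⇒ p=1118, q=85
i=5: a=26 ⇒ p=29239, q=2223
…
i=8: a=1 ⇒ p=382343, q=29069
i=9: a=6 ⇒ p=2499849, q=190060
fundamental: x₁=2499849, y₁=190060  (since 6249245022801 − 173·36122803600 = 1)
(2499849+190060√173)^2 = 12498490045601 + 950242601880√173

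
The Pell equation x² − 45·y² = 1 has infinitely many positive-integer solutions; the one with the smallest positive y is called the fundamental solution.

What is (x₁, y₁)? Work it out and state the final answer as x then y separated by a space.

[6; 1,2,2,2,1,12] for √45; ℓ=6 ⇒ convergent index 5
a_0=6:  p_0=6·1+0=6,  q_0=6·0+1=1
…
a_4=2:  p_4=2·47+20=114,  q_4=2·7+3=17
a_5=1:  p_5=1·114+47=161,  q_5=1·17+7=24
→ (161, 24).  Check: 161²=25921, 45·24²=25920, difference 1.

161 24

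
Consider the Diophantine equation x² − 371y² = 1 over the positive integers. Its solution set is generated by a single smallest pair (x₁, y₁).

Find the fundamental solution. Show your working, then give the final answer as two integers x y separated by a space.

[19; 3,1,4,1,3,38] for √371; ℓ=6 ⇒ convergent index 5
k=0  a_k=19  p_k/q_k = 19/1
…
k=3  a_k=4  p_k/q_k = 366/19
k=4  a_k=1  p_k/q_k = 443/23
k=5  a_k=3  p_k/q_k = 1695/88
fundamental: x₁=1695, y₁=88  (since 2873025 − 371·7744 = 1)

1695 88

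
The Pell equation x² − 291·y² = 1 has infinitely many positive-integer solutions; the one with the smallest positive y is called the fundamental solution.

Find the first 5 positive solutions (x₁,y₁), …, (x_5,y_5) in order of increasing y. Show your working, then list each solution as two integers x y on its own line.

290 17
168199 9860
97555130 5718783
56581807201 3316884280
32817350621450 1923787163617

d=291: √d = [17; 17,34] (ℓ=2, even), read p_1/q_1
a_0=17:  p_0=17·1+0=17,  q_0=17·0+1=1
a_1=17:  p_1=17·17+1=290,  q_1=17·1+0=17
fundamental: x₁=290, y₁=17  (since 84100 − 291·289 = 1)
(x_2, y_2) = (290·290 + 291·17·17, 290·17 + 17·290) = (168199, 9860)
(x_3, y_3) = (290·168199 + 291·17·9860, 290·9860 + 17·168199) = (97555130, 5718783)
(x_4, y_4) = (290·97555130 + 291·17·5718783, 290·5718783 + 17·97555130) = (56581807201, 3316884280)
(x_5, y_5) = (290·56581807201 + 291·17·3316884280, 290·3316884280 + 17·56581807201) = (32817350621450, 1923787163617)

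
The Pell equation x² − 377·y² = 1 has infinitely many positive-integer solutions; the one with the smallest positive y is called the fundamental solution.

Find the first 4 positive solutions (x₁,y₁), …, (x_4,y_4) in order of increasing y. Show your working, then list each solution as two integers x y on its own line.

√377 → a₀=19, period (2,2,2,38); ℓ=4 even so k=3
a_0=19:  p_0=19·1+0=19,  q_0=19·0+1=1
a_1=2:  p_1=2·19+1=39,  q_1=2·1+0=2
a_2=2:  p_2=2·39+19=97,  q_2=2·2+1=5
a_3=2:  p_3=2·97+39=233,  q_3=2·5+2=12
→ (233, 12).  Check: 233²=54289, 377·12²=54288, difference 1.
n=2: (233,12)∘(233,12) = (233·233+377·12·12, 233·12+12·233) = (108577,5592)
n=3: (108577,5592)∘(233,12) = (233·108577+377·12·5592, 233·5592+12·108577) = (50596649,2605860)
n=4: (50596649,2605860)∘(233,12) = (233·50596649+377·12·2605860, 233·2605860+12·50596649) = (23577929857,1214325168)

233 12
108577 5592
50596649 2605860
23577929857 1214325168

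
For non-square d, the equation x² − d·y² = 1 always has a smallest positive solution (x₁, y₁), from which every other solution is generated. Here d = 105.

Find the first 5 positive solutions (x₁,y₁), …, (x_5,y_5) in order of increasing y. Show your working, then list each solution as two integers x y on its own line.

√105 = [10; 4,20, …], period ℓ=2 (even) → k=1
a_0=10:  p_0=10·1+0=10,  q_0=10·0+1=1
a_1=4:  p_1=4·10+1=41,  q_1=4·1+0=4
(x₁, y₁) = (41, 4);  41² − 105·4² = 1 ✓
(41+4√105)^2 = 3361 + 328√105
(41+4√105)^3 = 275561 + 26892√105
(41+4√105)^4 = 22592641 + 2204816√105
(41+4√105)^5 = 1852321001 + 180768020√105

41 4
3361 328
275561 26892
22592641 2204816
1852321001 180768020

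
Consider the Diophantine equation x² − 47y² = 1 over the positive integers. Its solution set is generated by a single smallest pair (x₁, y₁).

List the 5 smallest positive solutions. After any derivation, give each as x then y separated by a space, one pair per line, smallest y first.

48 7
4607 672
442224 64505
42448897 6191808
4074651888 594349063

√47 → a₀=6, period (1,5,1,12); ℓ=4 even so k=3
step 0: (6, 1)  from 6·(1,0) + (0,1)
step 1: (7, 1)  from 1·(6,1) + (1,0)
step 2: (41, 6)  from 5·(7,1) + (6,1)
step 3: (48, 7)  from 1·(41,6) + (7,1)
→ (48, 7).  Check: 48²=2304, 47·7²=2303, difference 1.
k=2:  x_2 = 48·48+47·7·7 = 4607,  y_2 = 48·7+7·48 = 672
k=3:  x_3 = 48·4607+47·7·672 = 442224,  y_3 = 48·672+7·4607 = 64505
k=4:  x_4 = 48·442224+47·7·64505 = 42448897,  y_4 = 48·64505+7·442224 = 6191808
k=5:  x_5 = 48·42448897+47·7·6191808 = 4074651888,  y_5 = 48·6191808+7·42448897 = 594349063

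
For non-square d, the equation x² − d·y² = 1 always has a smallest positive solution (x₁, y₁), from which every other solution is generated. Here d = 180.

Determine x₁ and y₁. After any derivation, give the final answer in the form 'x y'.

d=180: √d = [13; 2,2,2,26] (ℓ=4, even), read p_3/q_3
i=0: a=13 ⇒ p=13, q=1
i=1: a=2 ⇒ p=27, q=2
i=2: a=2 ⇒ p=67, q=5
i=3: a=2 ⇒ p=161, q=12
fundamental: x₁=161, y₁=12  (since 25921 − 180·144 = 1)

161 12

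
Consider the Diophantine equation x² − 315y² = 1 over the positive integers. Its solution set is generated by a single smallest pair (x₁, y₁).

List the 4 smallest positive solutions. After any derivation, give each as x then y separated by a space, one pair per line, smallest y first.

71 4
10081 568
1431431 80652
203253121 11452016

√315 → a₀=17, period (1,2,1,34); ℓ=4 even so k=3
step 0: (17, 1)  from 17·(1,0) + (0,1)
…
step 2: (53, 3)  from 2·(18,1) + (17,1)
step 3: (71, 4)  from 1·(53,3) + (18,1)
fundamental: x₁=71, y₁=4  (since 5041 − 315·16 = 1)
n=2: (71,4)∘(71,4) = (71·71+315·4·4, 71·4+4·71) = (10081,568)
n=3: (10081,568)∘(71,4) = (71·10081+315·4·568, 71·568+4·10081) = (1431431,80652)
n=4: (1431431,80652)∘(71,4) = (71·1431431+315·4·80652, 71·80652+4·1431431) = (203253121,11452016)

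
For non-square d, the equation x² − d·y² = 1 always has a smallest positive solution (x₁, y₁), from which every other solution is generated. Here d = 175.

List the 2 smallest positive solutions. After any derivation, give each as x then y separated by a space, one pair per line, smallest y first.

d=175: √d = [13; 4,2,1,2,4,26] (ℓ=6, even), read p_5/q_5
step 0: (13, 1)  from 13·(1,0) + (0,1)
…
step 2: (119, 9)  from 2·(53,4) + (13,1)
step 3: (172, 13)  from 1·(119,9) + (53,4)
step 4: (463, 35)  from 2·(172,13) + (119,9)
step 5: (2024, 153)  from 4·(463,35) + (172,13)
→ (2024, 153).  Check: 2024²=4096576, 175·153²=4096575, difference 1.
(x_2, y_2) = (2024·2024 + 175·153·153, 2024·153 + 153·2024) = (8193151, 619344)

2024 153
8193151 619344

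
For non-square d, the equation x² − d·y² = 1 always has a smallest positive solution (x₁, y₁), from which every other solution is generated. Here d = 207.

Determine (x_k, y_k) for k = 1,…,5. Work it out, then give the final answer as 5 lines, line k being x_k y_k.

√207 → a₀=14, period (2,1,1,2,1,1,2,28); ℓ=8 even so k=7
i=0: a=14 ⇒ p=14, q=1
i=1: a=2 ⇒ p=29, q=2
i=2: a=1 ⇒ p=43, q=3
i=3: a=1 ⇒ p=72, q=5
i=4: a=2 ⇒ p=187, q=13
…
i=6: a=1 ⇒ p=446, q=31
i=7: a=2 ⇒ p=1151, q=80
→ (1151, 80).  Check: 1151²=1324801, 207·80²=1324800, difference 1.
k=2:  x_2 = 1151·1151+207·80·80 = 2649601,  y_2 = 1151·80+80·1151 = 184160
k=3:  x_3 = 1151·2649601+207·80·184160 = 6099380351,  y_3 = 1151·184160+80·2649601 = 423936240
k=4:  x_4 = 1151·6099380351+207·80·423936240 = 14040770918401,  y_4 = 1151·423936240+80·6099380351 = 975901040320
k=5:  x_5 = 1151·14040770918401+207·80·975901040320 = 32321848554778751,  y_5 = 1151·975901040320+80·14040770918401 = 2246523770880400

1151 80
2649601 184160
6099380351 423936240
14040770918401 975901040320
32321848554778751 2246523770880400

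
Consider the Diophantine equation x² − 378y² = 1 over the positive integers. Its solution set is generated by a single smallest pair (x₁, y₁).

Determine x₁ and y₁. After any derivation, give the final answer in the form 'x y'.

[19; 2,3,1,4,1,3,2,38] for √378; ℓ=8 ⇒ convergent index 7
i=0: a=19 ⇒ p=19, q=1
i=1: a=2 ⇒ p=39, q=2
i=2: a=3 ⇒ p=136, q=7
…
i=6: a=3 ⇒ p=3869, q=199
i=7: a=2 ⇒ p=8749, q=450
→ (8749, 450).  Check: 8749²=76545001, 378·450²=76545000, difference 1.

8749 450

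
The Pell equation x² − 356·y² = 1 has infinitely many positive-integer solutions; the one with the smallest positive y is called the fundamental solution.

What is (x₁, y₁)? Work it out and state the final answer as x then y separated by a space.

√356 → a₀=18, period (1,6,1,1,2,…,6,1,36); ℓ=14 even so k=13
step 0: (18, 1)  from 18·(1,0) + (0,1)
step 1: (19, 1)  from 1·(18,1) + (1,0)
…
step 3: (151, 8)  from 1·(132,7) + (19,1)
…
step 10: (37868, 2007)  from 1·(28151,1492) + (9717,515)
…
step 12: (433982, 23001)  from 6·(66019,3499) + (37868,2007)
step 13: (500001, 26500)  from 1·(433982,23001) + (66019,3499)
fundamental: x₁=500001, y₁=26500  (since 250001000001 − 356·702250000 = 1)

500001 26500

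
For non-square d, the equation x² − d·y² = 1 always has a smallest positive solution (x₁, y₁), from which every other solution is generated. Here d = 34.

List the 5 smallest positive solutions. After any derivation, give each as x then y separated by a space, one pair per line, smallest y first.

[5; 1,4,1,10] for √34; ℓ=4 ⇒ convergent index 3
a_0=5:  p_0=5·1+0=5,  q_0=5·0+1=1
a_1=1:  p_1=1·5+1=6,  q_1=1·1+0=1
a_2=4:  p_2=4·6+5=29,  q_2=4·1+1=5
a_3=1:  p_3=1·29+6=35,  q_3=1·5+1=6
→ (35, 6).  Check: 35²=1225, 34·6²=1224, difference 1.
n=2: (35,6)∘(35,6) = (35·35+34·6·6, 35·6+6·35) = (2449,420)
n=3: (2449,420)∘(35,6) = (35·2449+34·6·420, 35·420+6·2449) = (171395,29394)
n=4: (171395,29394)∘(35,6) = (35·171395+34·6·29394, 35·29394+6·171395) = (11995201,2057160)
n=5: (11995201,2057160)∘(35,6) = (35·11995201+34·6·2057160, 35·2057160+6·11995201) = (839492675,143971806)

35 6
2449 420
171395 29394
11995201 2057160
839492675 143971806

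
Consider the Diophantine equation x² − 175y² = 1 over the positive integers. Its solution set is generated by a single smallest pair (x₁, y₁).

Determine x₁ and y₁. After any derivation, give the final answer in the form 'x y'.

2024 153

√175 = [13; 4,2,1,2,4,26, …], period ℓ=6 (even) → k=5
a_0=13:  p_0=13·1+0=13,  q_0=13·0+1=1
a_1=4:  p_1=4·13+1=53,  q_1=4·1+0=4
…
a_4=2:  p_4=2·172+119=463,  q_4=2·13+9=35
a_5=4:  p_5=4·463+172=2024,  q_5=4·35+13=153
→ (2024, 153).  Check: 2024²=4096576, 175·153²=4096575, difference 1.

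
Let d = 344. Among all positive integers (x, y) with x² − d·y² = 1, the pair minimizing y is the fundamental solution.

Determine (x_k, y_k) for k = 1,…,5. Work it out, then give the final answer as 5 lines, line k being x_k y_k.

10405 561
216528049 11674410
4505948689285 242944471539
93768792007492801 5055674441052180
1951328557169976499525 105208584875351394261

[18; 1,1,4,1,3,1,4,1,1,36] for √344; ℓ=10 ⇒ convergent index 9
a_0=18:  p_0=18·1+0=18,  q_0=18·0+1=1
a_1=1:  p_1=1·18+1=19,  q_1=1·1+0=1
…
a_5=3:  p_5=3·204+167=779,  q_5=3·11+9=42
…
a_8=1:  p_8=1·4711+983=5694,  q_8=1·254+53=307
a_9=1:  p_9=1·5694+4711=10405,  q_9=1·307+254=561
→ (10405, 561).  Check: 10405²=108264025, 344·561²=108264024, difference 1.
(x_2, y_2) = (10405·10405 + 344·561·561, 10405·561 + 561·10405) = (216528049, 11674410)
(x_3, y_3) = (10405·216528049 + 344·561·11674410, 10405·11674410 + 561·216528049) = (4505948689285, 242944471539)
(x_4, y_4) = (10405·4505948689285 + 344·561·242944471539, 10405·242944471539 + 561·4505948689285) = (93768792007492801, 5055674441052180)
(x_5, y_5) = (10405·93768792007492801 + 344·561·5055674441052180, 10405·5055674441052180 + 561·93768792007492801) = (1951328557169976499525, 105208584875351394261)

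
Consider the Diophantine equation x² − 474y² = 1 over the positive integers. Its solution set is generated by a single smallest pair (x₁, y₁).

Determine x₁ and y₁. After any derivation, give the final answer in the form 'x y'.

[21; 1,3,2,1,1,…,3,1,42] for √474; ℓ=14 ⇒ convergent index 13
a_0=21:  p_0=21·1+0=21,  q_0=21·0+1=1
…
a_12=3:  p_12=3·44218+16677=149331,  q_12=3·2031+766=6859
a_13=1:  p_13=1·149331+44218=193549,  q_13=1·6859+2031=8890
fundamental: x₁=193549, y₁=8890  (since 37461215401 − 474·79032100 = 1)

193549 8890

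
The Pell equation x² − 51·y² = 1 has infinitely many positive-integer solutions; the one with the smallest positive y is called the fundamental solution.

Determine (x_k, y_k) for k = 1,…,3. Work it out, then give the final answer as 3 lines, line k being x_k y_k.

50 7
4999 700
499850 69993

[7; 7,14] for √51; ℓ=2 ⇒ convergent index 1
i=0: a=7 ⇒ p=7, q=1
i=1: a=7 ⇒ p=50, q=7
→ (50, 7).  Check: 50²=2500, 51·7²=2499, difference 1.
k=2:  x_2 = 50·50+51·7·7 = 4999,  y_2 = 50·7+7·50 = 700
k=3:  x_3 = 50·4999+51·7·700 = 499850,  y_3 = 50·700+7·4999 = 69993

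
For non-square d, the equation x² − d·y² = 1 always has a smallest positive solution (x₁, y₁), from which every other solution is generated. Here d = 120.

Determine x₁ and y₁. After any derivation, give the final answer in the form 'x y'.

11 1

√120 → a₀=10, period (1,20); ℓ=2 even so k=1
a_0=10:  p_0=10·1+0=10,  q_0=10·0+1=1
a_1=1:  p_1=1·10+1=11,  q_1=1·1+0=1
(x₁, y₁) = (11, 1);  11² − 120·1² = 1 ✓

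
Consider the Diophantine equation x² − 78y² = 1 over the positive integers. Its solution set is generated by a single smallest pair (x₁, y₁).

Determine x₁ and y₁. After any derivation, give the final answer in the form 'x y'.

53 6

√78 → a₀=8, period (1,4,1,16); ℓ=4 even so k=3
a_0=8:  p_0=8·1+0=8,  q_0=8·0+1=1
…
a_2=4:  p_2=4·9+8=44,  q_2=4·1+1=5
a_3=1:  p_3=1·44+9=53,  q_3=1·5+1=6
fundamental: x₁=53, y₁=6  (since 2809 − 78·36 = 1)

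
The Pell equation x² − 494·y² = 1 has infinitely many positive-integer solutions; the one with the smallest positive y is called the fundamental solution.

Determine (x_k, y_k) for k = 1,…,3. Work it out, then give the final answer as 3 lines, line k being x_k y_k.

√494 → a₀=22, period (4,2,2,1,2,1,2,2,4,44); ℓ=10 even so k=9
i=0: a=22 ⇒ p=22, q=1
i=1: a=4 ⇒ p=89, q=4
i=2: a=2 ⇒ p=200, q=9
i=3: a=2 ⇒ p=489, q=22
i=4: a=1 ⇒ p=689, q=31
i=5: a=2 ⇒ p=1867, q=84
i=6: a=1 ⇒ p=2556, q=115
…
i=8: a=2 ⇒ p=16514, q=743
i=9: a=4 ⇒ p=73035, q=3286
(x₁, y₁) = (73035, 3286);  73035² − 494·3286² = 1 ✓
(x_2, y_2) = (73035·73035 + 494·3286·3286, 73035·3286 + 3286·73035) = (10668222449, 479986020)
(x_3, y_3) = (73035·10668222449 + 494·3286·479986020, 73035·479986020 + 3286·10668222449) = (1558307253052395, 70111557938114)

73035 3286
10668222449 479986020
1558307253052395 70111557938114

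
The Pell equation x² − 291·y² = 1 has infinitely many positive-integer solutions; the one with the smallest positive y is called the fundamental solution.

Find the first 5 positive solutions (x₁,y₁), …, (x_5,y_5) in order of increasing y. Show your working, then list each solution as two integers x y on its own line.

290 17
168199 9860
97555130 5718783
56581807201 3316884280
32817350621450 1923787163617

d=291: √d = [17; 17,34] (ℓ=2, even), read p_1/q_1
k=0  a_k=17  p_k/q_k = 17/1
k=1  a_k=17  p_k/q_k = 290/17
→ (290, 17).  Check: 290²=84100, 291·17²=84099, difference 1.
k=2:  x_2 = 290·290+291·17·17 = 168199,  y_2 = 290·17+17·290 = 9860
k=3:  x_3 = 290·168199+291·17·9860 = 97555130,  y_3 = 290·9860+17·168199 = 5718783
k=4:  x_4 = 290·97555130+291·17·5718783 = 56581807201,  y_4 = 290·5718783+17·97555130 = 3316884280
k=5:  x_5 = 290·56581807201+291·17·3316884280 = 32817350621450,  y_5 = 290·3316884280+17·56581807201 = 1923787163617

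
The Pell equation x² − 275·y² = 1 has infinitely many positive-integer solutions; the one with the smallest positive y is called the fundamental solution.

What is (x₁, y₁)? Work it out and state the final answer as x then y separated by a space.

[16; 1,1,2,1,1,32] for √275; ℓ=6 ⇒ convergent index 5
step 0: (16, 1)  from 16·(1,0) + (0,1)
…
step 4: (116, 7)  from 1·(83,5) + (33,2)
step 5: (199, 12)  from 1·(116,7) + (83,5)
fundamental: x₁=199, y₁=12  (since 39601 − 275·144 = 1)

199 12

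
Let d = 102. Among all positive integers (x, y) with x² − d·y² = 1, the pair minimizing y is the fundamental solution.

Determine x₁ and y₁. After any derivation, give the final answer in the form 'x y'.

101 10

d=102: √d = [10; 10,20] (ℓ=2, even), read p_1/q_1
a_0=10:  p_0=10·1+0=10,  q_0=10·0+1=1
a_1=10:  p_1=10·10+1=101,  q_1=10·1+0=10
(x₁, y₁) = (101, 10);  101² − 102·10² = 1 ✓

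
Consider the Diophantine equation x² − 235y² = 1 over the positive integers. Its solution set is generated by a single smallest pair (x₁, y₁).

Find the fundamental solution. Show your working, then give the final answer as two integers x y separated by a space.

[15; 3,30] for √235; ℓ=2 ⇒ convergent index 1
k=0  a_k=15  p_k/q_k = 15/1
k=1  a_k=3  p_k/q_k = 46/3
fundamental: x₁=46, y₁=3  (since 2116 − 235·9 = 1)

46 3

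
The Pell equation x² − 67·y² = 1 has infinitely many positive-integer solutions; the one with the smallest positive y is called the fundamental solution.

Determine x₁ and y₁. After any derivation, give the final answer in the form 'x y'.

48842 5967

√67 → a₀=8, period (5,2,1,1,7,1,1,2,5,16); ℓ=10 even so k=9
a_0=8:  p_0=8·1+0=8,  q_0=8·0+1=1
…
a_2=2:  p_2=2·41+8=90,  q_2=2·5+1=11
…
a_5=7:  p_5=7·221+131=1678,  q_5=7·27+16=205
…
a_8=2:  p_8=2·3577+1899=9053,  q_8=2·437+232=1106
a_9=5:  p_9=5·9053+3577=48842,  q_9=5·1106+437=5967
→ (48842, 5967).  Check: 48842²=2385540964, 67·5967²=2385540963, difference 1.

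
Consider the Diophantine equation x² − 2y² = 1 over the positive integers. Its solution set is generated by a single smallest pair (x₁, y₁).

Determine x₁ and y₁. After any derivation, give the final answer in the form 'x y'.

[1; 2] for √2; ℓ=1 ⇒ convergent index 1
i=0: a=1 ⇒ p=1, q=1
i=1: a=2 ⇒ p=3, q=2
fundamental: x₁=3, y₁=2  (since 9 − 2·4 = 1)

3 2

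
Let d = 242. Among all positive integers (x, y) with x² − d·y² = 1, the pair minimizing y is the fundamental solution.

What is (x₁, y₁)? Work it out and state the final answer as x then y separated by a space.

d=242: √d = [15; 1,1,3,1,14,1,3,1,1,30] (ℓ=10, even), read p_9/q_9
step 0: (15, 1)  from 15·(1,0) + (0,1)
step 1: (16, 1)  from 1·(15,1) + (1,0)
…
step 8: (10905, 701)  from 1·(8696,559) + (2209,142)
step 9: (19601, 1260)  from 1·(10905,701) + (8696,559)
→ (19601, 1260).  Check: 19601²=384199201, 242·1260²=384199200, difference 1.

19601 1260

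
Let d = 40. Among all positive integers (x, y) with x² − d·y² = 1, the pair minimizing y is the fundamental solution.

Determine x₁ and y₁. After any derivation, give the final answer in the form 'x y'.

19 3

[6; 3,12] for √40; ℓ=2 ⇒ convergent index 1
step 0: (6, 1)  from 6·(1,0) + (0,1)
step 1: (19, 3)  from 3·(6,1) + (1,0)
fundamental: x₁=19, y₁=3  (since 361 − 40·9 = 1)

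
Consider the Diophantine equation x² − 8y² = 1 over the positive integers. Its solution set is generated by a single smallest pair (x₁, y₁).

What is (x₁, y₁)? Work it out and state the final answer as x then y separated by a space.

3 1

d=8: √d = [2; 1,4] (ℓ=2, even), read p_1/q_1
a_0=2:  p_0=2·1+0=2,  q_0=2·0+1=1
a_1=1:  p_1=1·2+1=3,  q_1=1·1+0=1
(x₁, y₁) = (3, 1);  3² − 8·1² = 1 ✓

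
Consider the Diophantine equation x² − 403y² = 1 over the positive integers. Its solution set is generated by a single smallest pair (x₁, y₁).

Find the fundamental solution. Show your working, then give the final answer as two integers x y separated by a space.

d=403: √d = [20; 13,2,1,3,1,3,1,2,13,40] (ℓ=10, even), read p_9/q_9
i=0: a=20 ⇒ p=20, q=1
…
i=2: a=2 ⇒ p=542, q=27
…
i=7: a=1 ⇒ p=17967, q=895
i=8: a=2 ⇒ p=50147, q=2498
i=9: a=13 ⇒ p=669878, q=33369
→ (669878, 33369).  Check: 669878²=448736534884, 403·33369²=448736534883, difference 1.

669878 33369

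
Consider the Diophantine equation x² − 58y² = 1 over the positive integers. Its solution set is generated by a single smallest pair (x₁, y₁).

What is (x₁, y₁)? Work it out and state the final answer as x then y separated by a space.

19603 2574

[7; 1,1,1,1,1,1,14] for √58; ℓ=7 ⇒ convergent index 13
step 0: (7, 1)  from 7·(1,0) + (0,1)
step 1: (8, 1)  from 1·(7,1) + (1,0)
…
step 3: (23, 3)  from 1·(15,2) + (8,1)
…
step 5: (61, 8)  from 1·(38,5) + (23,3)
step 6: (99, 13)  from 1·(61,8) + (38,5)
…
step 8: (1546, 203)  from 1·(1447,190) + (99,13)
step 9: (2993, 393)  from 1·(1546,203) + (1447,190)
step 10: (4539, 596)  from 1·(2993,393) + (1546,203)
step 11: (7532, 989)  from 1·(4539,596) + (2993,393)
step 12: (12071, 1585)  from 1·(7532,989) + (4539,596)
step 13: (19603, 2574)  from 1·(12071,1585) + (7532,989)
(x₁, y₁) = (19603, 2574);  19603² − 58·2574² = 1 ✓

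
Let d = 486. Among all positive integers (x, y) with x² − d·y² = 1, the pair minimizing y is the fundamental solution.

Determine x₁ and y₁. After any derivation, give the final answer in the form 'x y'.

485 22

√486 = [22; 22,44, …], period ℓ=2 (even) → k=1
k=0  a_k=22  p_k/q_k = 22/1
k=1  a_k=22  p_k/q_k = 485/22
(x₁, y₁) = (485, 22);  485² − 486·22² = 1 ✓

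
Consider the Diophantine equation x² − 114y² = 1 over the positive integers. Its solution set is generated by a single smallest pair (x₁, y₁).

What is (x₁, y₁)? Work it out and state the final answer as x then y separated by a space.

1025 96

d=114: √d = [10; 1,2,10,2,1,20] (ℓ=6, even), read p_5/q_5
a_0=10:  p_0=10·1+0=10,  q_0=10·0+1=1
…
a_3=10:  p_3=10·32+11=331,  q_3=10·3+1=31
a_4=2:  p_4=2·331+32=694,  q_4=2·31+3=65
a_5=1:  p_5=1·694+331=1025,  q_5=1·65+31=96
(x₁, y₁) = (1025, 96);  1025² − 114·96² = 1 ✓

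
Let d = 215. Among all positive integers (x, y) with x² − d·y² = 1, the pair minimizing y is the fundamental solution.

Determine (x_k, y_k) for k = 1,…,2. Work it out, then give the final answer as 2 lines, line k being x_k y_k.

44 3
3871 264

√215 = [14; 1,1,1,28, …], period ℓ=4 (even) → k=3
step 0: (14, 1)  from 14·(1,0) + (0,1)
…
step 2: (29, 2)  from 1·(15,1) + (14,1)
step 3: (44, 3)  from 1·(29,2) + (15,1)
(x₁, y₁) = (44, 3);  44² − 215·3² = 1 ✓
k=2:  x_2 = 44·44+215·3·3 = 3871,  y_2 = 44·3+3·44 = 264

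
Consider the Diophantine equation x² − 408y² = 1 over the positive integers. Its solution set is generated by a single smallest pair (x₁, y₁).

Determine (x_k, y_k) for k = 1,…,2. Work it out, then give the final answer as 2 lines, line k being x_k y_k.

101 5
20401 1010

√408 = [20; 5,40, …], period ℓ=2 (even) → k=1
a_0=20:  p_0=20·1+0=20,  q_0=20·0+1=1
a_1=5:  p_1=5·20+1=101,  q_1=5·1+0=5
(x₁, y₁) = (101, 5);  101² − 408·5² = 1 ✓
(101+5√408)^2 = 20401 + 1010√408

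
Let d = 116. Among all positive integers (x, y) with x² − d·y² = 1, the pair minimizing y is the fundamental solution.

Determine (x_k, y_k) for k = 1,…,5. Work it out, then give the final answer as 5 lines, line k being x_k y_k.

√116 = [10; 1,3,2,1,4,1,2,3,1,20, …], period ℓ=10 (even) → k=9
a_0=10:  p_0=10·1+0=10,  q_0=10·0+1=1
a_1=1:  p_1=1·10+1=11,  q_1=1·1+0=1
a_2=3:  p_2=3·11+10=43,  q_2=3·1+1=4
a_3=2:  p_3=2·43+11=97,  q_3=2·4+1=9
a_4=1:  p_4=1·97+43=140,  q_4=1·9+4=13
a_5=4:  p_5=4·140+97=657,  q_5=4·13+9=61
a_6=1:  p_6=1·657+140=797,  q_6=1·61+13=74
a_7=2:  p_7=2·797+657=2251,  q_7=2·74+61=209
a_8=3:  p_8=3·2251+797=7550,  q_8=3·209+74=701
a_9=1:  p_9=1·7550+2251=9801,  q_9=1·701+209=910
fundamental: x₁=9801, y₁=910  (since 96059601 − 116·828100 = 1)
(x_2, y_2) = (9801·9801 + 116·910·910, 9801·910 + 910·9801) = (192119201, 17837820)
(x_3, y_3) = (9801·192119201 + 116·910·17837820, 9801·17837820 + 910·192119201) = (3765920568201, 349656946730)
(x_4, y_4) = (9801·3765920568201 + 116·910·349656946730, 9801·349656946730 + 910·3765920568201) = (73819574785756801, 6853975451963640)
(x_5, y_5) = (9801·73819574785756801 + 116·910·6853975451963640, 9801·6853975451963640 + 910·73819574785756801) = (1447011301184484245001, 134351626459734324550)

9801 910
192119201 17837820
3765920568201 349656946730
73819574785756801 6853975451963640
1447011301184484245001 134351626459734324550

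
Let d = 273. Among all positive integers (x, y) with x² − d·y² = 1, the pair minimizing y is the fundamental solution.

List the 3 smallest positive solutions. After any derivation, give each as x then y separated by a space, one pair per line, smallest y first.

d=273: √d = [16; 1,1,10,1,1,32] (ℓ=6, even), read p_5/q_5
k=0  a_k=16  p_k/q_k = 16/1
…
k=4  a_k=1  p_k/q_k = 380/23
k=5  a_k=1  p_k/q_k = 727/44
→ (727, 44).  Check: 727²=528529, 273·44²=528528, difference 1.
k=2:  x_2 = 727·727+273·44·44 = 1057057,  y_2 = 727·44+44·727 = 63976
k=3:  x_3 = 727·1057057+273·44·63976 = 1536960151,  y_3 = 727·63976+44·1057057 = 93021060

727 44
1057057 63976
1536960151 93021060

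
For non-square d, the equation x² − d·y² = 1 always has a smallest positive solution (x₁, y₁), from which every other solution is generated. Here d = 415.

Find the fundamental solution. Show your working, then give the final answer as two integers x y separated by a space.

√415 → a₀=20, period (2,1,2,4,6,…,1,2,40); ℓ=16 even so k=15
k=0  a_k=20  p_k/q_k = 20/1
…
k=5  a_k=6  p_k/q_k = 4441/218
…
k=8  a_k=3  p_k/q_k = 33939/1666
…
k=11  a_k=6  p_k/q_k = 508372/24955
…
k=14  a_k=1  p_k/q_k = 6841255/335824
k=15  a_k=2  p_k/q_k = 18412804/903849
→ (18412804, 903849).  Check: 18412804²=339031351142416, 415·903849²=339031351142415, difference 1.

18412804 903849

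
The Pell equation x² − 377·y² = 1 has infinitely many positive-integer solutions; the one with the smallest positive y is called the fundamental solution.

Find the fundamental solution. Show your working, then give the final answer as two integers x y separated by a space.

√377 = [19; 2,2,2,38, …], period ℓ=4 (even) → k=3
step 0: (19, 1)  from 19·(1,0) + (0,1)
step 1: (39, 2)  from 2·(19,1) + (1,0)
step 2: (97, 5)  from 2·(39,2) + (19,1)
step 3: (233, 12)  from 2·(97,5) + (39,2)
(x₁, y₁) = (233, 12);  233² − 377·12² = 1 ✓

233 12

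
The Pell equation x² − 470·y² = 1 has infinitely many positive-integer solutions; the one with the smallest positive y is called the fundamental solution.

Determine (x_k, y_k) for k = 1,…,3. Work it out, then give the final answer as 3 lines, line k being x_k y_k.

[21; 1,2,8,2,1,42] for √470; ℓ=6 ⇒ convergent index 5
k=0  a_k=21  p_k/q_k = 21/1
…
k=4  a_k=2  p_k/q_k = 1149/53
k=5  a_k=1  p_k/q_k = 1691/78
→ (1691, 78).  Check: 1691²=2859481, 470·78²=2859480, difference 1.
n=2: (1691,78)∘(1691,78) = (1691·1691+470·78·78, 1691·78+78·1691) = (5718961,263796)
n=3: (5718961,263796)∘(1691,78) = (1691·5718961+470·78·263796, 1691·263796+78·5718961) = (19341524411,892157994)

1691 78
5718961 263796
19341524411 892157994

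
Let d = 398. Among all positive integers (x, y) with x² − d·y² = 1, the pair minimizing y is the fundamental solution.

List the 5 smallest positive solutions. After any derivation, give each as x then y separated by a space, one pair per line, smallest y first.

399 20
318401 15960
254083599 12736060
202758393601 10163359920
161800944009999 8110348480100

[19; 1,18,1,38] for √398; ℓ=4 ⇒ convergent index 3
step 0: (19, 1)  from 19·(1,0) + (0,1)
step 1: (20, 1)  from 1·(19,1) + (1,0)
step 2: (379, 19)  from 18·(20,1) + (19,1)
step 3: (399, 20)  from 1·(379,19) + (20,1)
→ (399, 20).  Check: 399²=159201, 398·20²=159200, difference 1.
(399+20√398)^2 = 318401 + 15960√398
(399+20√398)^3 = 254083599 + 12736060√398
(399+20√398)^4 = 202758393601 + 10163359920√398
(399+20√398)^5 = 161800944009999 + 8110348480100√398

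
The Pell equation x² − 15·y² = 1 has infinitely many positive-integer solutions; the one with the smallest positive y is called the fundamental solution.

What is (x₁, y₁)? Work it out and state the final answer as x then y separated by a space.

[3; 1,6] for √15; ℓ=2 ⇒ convergent index 1
i=0: a=3 ⇒ p=3, q=1
i=1: a=1 ⇒ p=4, q=1
(x₁, y₁) = (4, 1);  4² − 15·1² = 1 ✓

4 1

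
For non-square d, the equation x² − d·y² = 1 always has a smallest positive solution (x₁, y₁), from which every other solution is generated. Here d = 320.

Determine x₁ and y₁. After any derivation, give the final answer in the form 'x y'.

[17; 1,7,1,34] for √320; ℓ=4 ⇒ convergent index 3
step 0: (17, 1)  from 17·(1,0) + (0,1)
…
step 2: (143, 8)  from 7·(18,1) + (17,1)
step 3: (161, 9)  from 1·(143,8) + (18,1)
(x₁, y₁) = (161, 9);  161² − 320·9² = 1 ✓

161 9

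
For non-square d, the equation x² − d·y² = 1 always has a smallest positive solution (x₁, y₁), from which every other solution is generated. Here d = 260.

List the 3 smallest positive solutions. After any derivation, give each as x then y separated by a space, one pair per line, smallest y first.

129 8
33281 2064
8586369 532504

[16; 8,32] for √260; ℓ=2 ⇒ convergent index 1
i=0: a=16 ⇒ p=16, q=1
i=1: a=8 ⇒ p=129, q=8
→ (129, 8).  Check: 129²=16641, 260·8²=16640, difference 1.
(x_2, y_2) = (129·129 + 260·8·8, 129·8 + 8·129) = (33281, 2064)
(x_3, y_3) = (129·33281 + 260·8·2064, 129·2064 + 8·33281) = (8586369, 532504)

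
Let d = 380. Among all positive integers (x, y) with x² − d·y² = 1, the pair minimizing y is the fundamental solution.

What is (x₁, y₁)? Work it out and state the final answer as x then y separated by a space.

[19; 2,38] for √380; ℓ=2 ⇒ convergent index 1
a_0=19:  p_0=19·1+0=19,  q_0=19·0+1=1
a_1=2:  p_1=2·19+1=39,  q_1=2·1+0=2
→ (39, 2).  Check: 39²=1521, 380·2²=1520, difference 1.

39 2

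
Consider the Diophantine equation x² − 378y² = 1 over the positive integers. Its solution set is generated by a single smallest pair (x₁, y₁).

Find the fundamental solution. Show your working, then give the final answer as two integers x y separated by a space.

8749 450

[19; 2,3,1,4,1,3,2,38] for √378; ℓ=8 ⇒ convergent index 7
i=0: a=19 ⇒ p=19, q=1
…
i=2: a=3 ⇒ p=136, q=7
i=3: a=1 ⇒ p=175, q=9
…
i=5: a=1 ⇒ p=1011, q=52
i=6: a=3 ⇒ p=3869, q=199
i=7: a=2 ⇒ p=8749, q=450
→ (8749, 450).  Check: 8749²=76545001, 378·450²=76545000, difference 1.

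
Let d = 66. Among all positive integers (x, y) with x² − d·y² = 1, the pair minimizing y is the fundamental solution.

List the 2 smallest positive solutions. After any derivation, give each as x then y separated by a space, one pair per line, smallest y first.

√66 → a₀=8, period (8,16); ℓ=2 even so k=1
step 0: (8, 1)  from 8·(1,0) + (0,1)
step 1: (65, 8)  from 8·(8,1) + (1,0)
fundamental: x₁=65, y₁=8  (since 4225 − 66·64 = 1)
(65+8√66)^2 = 8449 + 1040√66

65 8
8449 1040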